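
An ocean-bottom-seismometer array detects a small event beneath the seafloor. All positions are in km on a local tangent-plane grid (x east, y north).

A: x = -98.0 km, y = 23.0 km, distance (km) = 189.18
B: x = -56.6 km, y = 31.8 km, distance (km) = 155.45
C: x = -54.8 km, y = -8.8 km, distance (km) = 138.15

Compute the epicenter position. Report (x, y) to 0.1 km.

Circle about each station: (x + 98.0)² + (y − 23.0)² = 189.18²; (x + 56.6)² + (y − 31.8)² = 155.45²; (x + 54.8)² + (y + 8.8)² = 138.15².
Subtracting pairs of circle equations eliminates x²+y² and gives linear equations (the radical axes):
82.8 x + 17.6 y = 5706.17
86.4 x − 63.6 y = 9651.13
Solving the 2×2 system: x ≈ 78.5, y ≈ -45.1 km.

(78.5, -45.1)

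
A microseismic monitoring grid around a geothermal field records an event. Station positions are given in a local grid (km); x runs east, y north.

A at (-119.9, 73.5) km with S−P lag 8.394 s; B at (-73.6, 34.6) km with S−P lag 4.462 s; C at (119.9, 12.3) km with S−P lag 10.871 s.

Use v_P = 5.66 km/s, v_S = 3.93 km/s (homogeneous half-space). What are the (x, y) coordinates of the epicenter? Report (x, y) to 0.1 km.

x ≈ -16.7 km, y ≈ 41.9 km

Distance from S−P lag: d = Δt · v_P v_S / (v_P − v_S) = Δt · (5.66·3.93)/(5.66−3.93) ≈ 12.8577·Δt.
So d_A = 107.93, d_B = 57.37, d_C = 139.78 km.
Circle about each station: (x + 119.9)² + (y − 73.5)² = 107.93²; (x + 73.6)² + (y − 34.6)² = 57.37²; (x − 119.9)² + (y − 12.3)² = 139.78².
Subtracting the A equation from the B and C equations removes the quadratic terms:
92.6 x − 77.8 y = -4806.57
479.6 x − 122.4 y = -13140.52
Solving the 2×2 system: x ≈ -16.7, y ≈ 41.9 km.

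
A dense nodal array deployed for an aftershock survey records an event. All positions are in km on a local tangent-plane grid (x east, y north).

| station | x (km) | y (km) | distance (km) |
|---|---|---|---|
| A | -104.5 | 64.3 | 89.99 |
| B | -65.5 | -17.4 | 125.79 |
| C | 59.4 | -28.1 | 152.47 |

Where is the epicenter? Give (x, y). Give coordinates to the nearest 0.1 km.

x ≈ -22.2 km, y ≈ 100.7 km

Circle about each station: (x + 104.5)² + (y − 64.3)² = 89.99²; (x + 65.5)² + (y + 17.4)² = 125.79²; (x − 59.4)² + (y + 28.1)² = 152.47².
Subtracting the A equation from the B and C equations removes the quadratic terms:
78.0 x − 163.4 y = -18186.65
327.8 x − 184.8 y = -25885.67
Solving the 2×2 system: x ≈ -22.2, y ≈ 100.7 km.
Check against A (with the unrounded x, y): √((x + 104.5)²+(y − 64.3)²) = 90.00 ≈ 89.99 km. ✓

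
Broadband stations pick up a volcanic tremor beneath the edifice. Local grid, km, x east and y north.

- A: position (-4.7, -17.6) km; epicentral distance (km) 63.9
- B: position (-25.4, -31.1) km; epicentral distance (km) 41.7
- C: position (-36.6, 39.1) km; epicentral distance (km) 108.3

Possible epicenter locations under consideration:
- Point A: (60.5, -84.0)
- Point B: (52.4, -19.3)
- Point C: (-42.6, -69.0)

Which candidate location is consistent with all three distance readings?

For each candidate, compare |candidate − station| to the reported distance:
Point A: residuals A 29.2, B 59.2, C 48.5 → max 59.2 km
Point B: residuals A 6.8, B 37.0, C 1.9 → max 37.0 km
Point C: residuals A 0.0, B 0.1, C 0.0 → max 0.1 km
Only Point C has all residuals ≈ 0.

Point C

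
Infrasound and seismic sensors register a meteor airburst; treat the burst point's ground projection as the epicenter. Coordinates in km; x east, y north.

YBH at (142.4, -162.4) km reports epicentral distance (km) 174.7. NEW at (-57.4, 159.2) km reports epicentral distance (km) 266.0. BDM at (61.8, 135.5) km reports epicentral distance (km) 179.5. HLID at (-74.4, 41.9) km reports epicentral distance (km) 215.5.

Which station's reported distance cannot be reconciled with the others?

Solve using three stations at a time. Using NEW, BDM, HLID (subtract circle equations pairwise → linear system) gives (x, y) ≈ (128.3, -31.2).
Distances from that point to each station vs reported:
  YBH: calculated 131.9 vs reported 174.7 → residual 42.8 km
  NEW: calculated 266.0 vs reported 266.0 → residual 0.0 km
  BDM: calculated 179.5 vs reported 179.5 → residual 0.0 km
  HLID: calculated 215.5 vs reported 215.5 → residual 0.0 km
NEW, BDM, HLID are mutually consistent (residuals ≈ 0); YBH is off by 42.8 km.

YBH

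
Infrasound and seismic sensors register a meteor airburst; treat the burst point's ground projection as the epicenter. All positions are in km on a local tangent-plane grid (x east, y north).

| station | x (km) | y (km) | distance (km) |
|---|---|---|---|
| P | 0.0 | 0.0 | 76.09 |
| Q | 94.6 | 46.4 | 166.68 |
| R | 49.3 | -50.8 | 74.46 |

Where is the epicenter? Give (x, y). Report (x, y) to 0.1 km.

x ≈ -21.8 km, y ≈ -72.9 km

Circle about each station: x² + y² = 76.09²; (x − 94.6)² + (y − 46.4)² = 166.68²; (x − 49.3)² + (y + 50.8)² = 74.46².
Subtracting pairs of circle equations eliminates x²+y² and gives linear equations (the radical axes):
189.2 x + 92.8 y = -10890.41
98.6 x − 101.6 y = 5256.53
Solving the 2×2 system: x ≈ -21.8, y ≈ -72.9 km.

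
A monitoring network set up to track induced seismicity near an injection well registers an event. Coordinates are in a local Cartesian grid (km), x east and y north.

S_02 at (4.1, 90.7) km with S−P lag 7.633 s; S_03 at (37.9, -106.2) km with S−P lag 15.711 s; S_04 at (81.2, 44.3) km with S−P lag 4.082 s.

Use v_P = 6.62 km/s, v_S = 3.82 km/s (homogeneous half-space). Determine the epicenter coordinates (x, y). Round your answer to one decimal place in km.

45.4 km east, 35.5 km north

Distance from S−P lag: d = Δt · v_P v_S / (v_P − v_S) = Δt · (6.62·3.82)/(6.62−3.82) ≈ 9.0316·Δt.
So d_S_02 = 68.94, d_S_03 = 141.90, d_S_04 = 36.87 km.
Circle about each station: (x − 4.1)² + (y − 90.7)² = 68.94²; (x − 37.9)² + (y + 106.2)² = 141.90²; (x − 81.2)² + (y − 44.3)² = 36.87².
Subtracting pairs of circle equations eliminates x²+y² and gives linear equations (the radical axes):
67.6 x − 393.8 y = -10911.34
154.2 x − 92.8 y = 3705.96
Solving the 2×2 system: x ≈ 45.4, y ≈ 35.5 km.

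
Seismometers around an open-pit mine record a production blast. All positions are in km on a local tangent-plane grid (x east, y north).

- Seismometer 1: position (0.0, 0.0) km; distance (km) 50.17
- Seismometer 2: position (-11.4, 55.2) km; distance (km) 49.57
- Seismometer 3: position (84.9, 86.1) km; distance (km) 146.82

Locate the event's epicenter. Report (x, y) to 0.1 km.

-46.1 km east, 19.8 km north

Circle about each station: x² + y² = 50.17²; (x + 11.4)² + (y − 55.2)² = 49.57²; (x − 84.9)² + (y − 86.1)² = 146.82².
Subtracting the Seismometer 1 equation from the Seismometer 2 and Seismometer 3 equations removes the quadratic terms:
-22.8 x + 110.4 y = 3236.84
169.8 x + 172.2 y = -4417.86
Solving the 2×2 system: x ≈ -46.1, y ≈ 19.8 km.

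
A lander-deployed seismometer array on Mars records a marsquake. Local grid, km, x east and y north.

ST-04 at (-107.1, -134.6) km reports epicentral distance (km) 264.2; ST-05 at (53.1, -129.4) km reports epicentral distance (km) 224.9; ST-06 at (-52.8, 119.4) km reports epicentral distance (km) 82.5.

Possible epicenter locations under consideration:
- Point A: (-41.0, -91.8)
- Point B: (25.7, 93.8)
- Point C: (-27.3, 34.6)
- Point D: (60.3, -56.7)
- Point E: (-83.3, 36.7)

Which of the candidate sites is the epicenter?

Point B

For each candidate, compare |candidate − station| to the reported distance:
Point A: residuals ST-04 185.5, ST-05 123.6, ST-06 129.0 → max 185.5 km
Point B: residuals ST-04 0.0, ST-05 0.0, ST-06 0.1 → max 0.1 km
Point C: residuals ST-04 77.1, ST-05 42.3, ST-06 6.1 → max 77.1 km
Point D: residuals ST-04 79.6, ST-05 151.8, ST-06 126.8 → max 151.8 km
Point E: residuals ST-04 91.3, ST-05 10.0, ST-06 5.6 → max 91.3 km
Only Point B has all residuals ≈ 0.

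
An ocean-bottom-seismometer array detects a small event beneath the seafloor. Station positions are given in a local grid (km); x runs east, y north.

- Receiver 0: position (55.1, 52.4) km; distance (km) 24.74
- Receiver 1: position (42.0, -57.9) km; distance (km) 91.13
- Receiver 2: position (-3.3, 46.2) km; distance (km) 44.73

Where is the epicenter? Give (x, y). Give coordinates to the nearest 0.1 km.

(39.5, 33.2)

Circle about each station: (x − 55.1)² + (y − 52.4)² = 24.74²; (x − 42.0)² + (y + 57.9)² = 91.13²; (x + 3.3)² + (y − 46.2)² = 44.73².
Subtracting pairs of circle equations eliminates x²+y² and gives linear equations (the radical axes):
-26.2 x − 220.6 y = -8357.97
-116.8 x − 12.4 y = -5025.15
Solving the 2×2 system: x ≈ 39.5, y ≈ 33.2 km.
Check against Receiver 0 (with the unrounded x, y): √((x − 55.1)²+(y − 52.4)²) = 24.74 ≈ 24.74 km. ✓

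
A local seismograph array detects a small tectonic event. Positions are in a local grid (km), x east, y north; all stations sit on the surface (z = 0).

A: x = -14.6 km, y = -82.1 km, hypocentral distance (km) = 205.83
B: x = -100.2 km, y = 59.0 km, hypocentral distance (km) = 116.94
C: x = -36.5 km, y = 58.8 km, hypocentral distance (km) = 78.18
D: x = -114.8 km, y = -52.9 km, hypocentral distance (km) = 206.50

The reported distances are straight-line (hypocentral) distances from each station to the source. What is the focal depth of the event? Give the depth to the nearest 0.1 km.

40.6 km

Each station gives a sphere (x−x_i)² + (y−y_i)² + z² = d_i² (stations at z=0).
Subtracting the A sphere from B and C: z² cancels, leaving linear equations in x and y:
-171.2 x + 282.2 y = 35258.50
-43.8 x + 281.8 y = 34090.00
Solving: x ≈ -8.796, y ≈ 119.605 km (keep extra digits for the depth step; rounded: -8.8, 119.6).
Then from the A sphere: z² = 205.83² − (x + 14.6)² − (y + 82.1)² with x = -8.796, y = 119.605, so z ≈ 40.588 ≈ 40.6 km.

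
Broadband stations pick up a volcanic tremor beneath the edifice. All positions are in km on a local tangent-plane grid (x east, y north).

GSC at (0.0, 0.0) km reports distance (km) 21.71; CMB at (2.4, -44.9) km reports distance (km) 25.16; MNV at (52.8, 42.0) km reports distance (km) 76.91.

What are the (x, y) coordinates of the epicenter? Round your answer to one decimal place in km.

Circle about each station: x² + y² = 21.71²; (x − 2.4)² + (y + 44.9)² = 25.16²; (x − 52.8)² + (y − 42.0)² = 76.91².
Subtracting the GSC equation from the CMB and MNV equations removes the quadratic terms:
4.8 x − 89.8 y = 1860.07
105.6 x + 84.0 y = -891.98
Solving the 2×2 system: x ≈ 7.7, y ≈ -20.3 km.

7.7 km east, -20.3 km north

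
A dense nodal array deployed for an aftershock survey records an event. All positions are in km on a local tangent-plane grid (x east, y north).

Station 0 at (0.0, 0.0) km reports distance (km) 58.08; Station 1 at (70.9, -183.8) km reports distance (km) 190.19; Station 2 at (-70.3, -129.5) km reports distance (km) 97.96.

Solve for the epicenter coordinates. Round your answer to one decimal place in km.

Circle about each station: x² + y² = 58.08²; (x − 70.9)² + (y + 183.8)² = 190.19²; (x + 70.3)² + (y + 129.5)² = 97.96².
Subtracting pairs of circle equations eliminates x²+y² and gives linear equations (the radical axes):
141.8 x − 367.6 y = 6010.30
-140.6 x − 259.0 y = 15489.46
Solving the 2×2 system: x ≈ -46.8, y ≈ -34.4 km.

-46.8 km east, -34.4 km north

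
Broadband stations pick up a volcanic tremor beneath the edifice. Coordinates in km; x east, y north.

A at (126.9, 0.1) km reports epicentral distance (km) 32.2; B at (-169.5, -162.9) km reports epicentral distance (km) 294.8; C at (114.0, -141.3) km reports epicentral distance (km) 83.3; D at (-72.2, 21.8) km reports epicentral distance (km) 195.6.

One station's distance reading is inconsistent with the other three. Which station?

Solve using three stations at a time. Using B, C, D (subtract circle equations pairwise → linear system) gives (x, y) ≈ (106.2, -58.4).
Distances from that point to each station vs reported:
  A: calculated 62.1 vs reported 32.2 → residual 29.9 km
  B: calculated 294.8 vs reported 294.8 → residual 0.0 km
  C: calculated 83.2 vs reported 83.3 → residual 0.1 km
  D: calculated 195.6 vs reported 195.6 → residual 0.0 km
B, C, D are mutually consistent (residuals ≈ 0); A is off by 29.9 km.

A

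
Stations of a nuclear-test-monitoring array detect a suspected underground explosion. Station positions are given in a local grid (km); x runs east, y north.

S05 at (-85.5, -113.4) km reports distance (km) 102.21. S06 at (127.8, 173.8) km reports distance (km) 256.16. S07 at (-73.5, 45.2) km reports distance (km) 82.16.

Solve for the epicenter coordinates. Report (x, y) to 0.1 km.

Circle about each station: (x + 85.5)² + (y + 113.4)² = 102.21²; (x − 127.8)² + (y − 173.8)² = 256.16²; (x + 73.5)² + (y − 45.2)² = 82.16².
Subtracting the S05 equation from the S06 and S07 equations removes the quadratic terms:
426.6 x + 574.4 y = -28801.59
24.0 x + 317.2 y = -9027.90
Solving the 2×2 system: x ≈ -32.5, y ≈ -26.0 km.

-32.5 km east, -26.0 km north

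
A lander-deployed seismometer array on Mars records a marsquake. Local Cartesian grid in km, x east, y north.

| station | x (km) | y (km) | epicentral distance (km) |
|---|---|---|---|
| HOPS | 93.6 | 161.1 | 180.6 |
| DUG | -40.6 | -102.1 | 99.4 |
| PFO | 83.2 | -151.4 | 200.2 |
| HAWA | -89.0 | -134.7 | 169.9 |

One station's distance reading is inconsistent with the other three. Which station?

DUG

Solve using three stations at a time. Using HOPS, PFO, HAWA (subtract circle equations pairwise → linear system) gives (x, y) ≈ (-19.6, 20.4).
Distances from that point to each station vs reported:
  HOPS: calculated 180.6 vs reported 180.6 → residual 0.0 km
  DUG: calculated 124.3 vs reported 99.4 → residual 24.9 km
  PFO: calculated 200.2 vs reported 200.2 → residual 0.0 km
  HAWA: calculated 169.9 vs reported 169.9 → residual 0.0 km
HOPS, PFO, HAWA are mutually consistent (residuals ≈ 0); DUG is off by 24.9 km.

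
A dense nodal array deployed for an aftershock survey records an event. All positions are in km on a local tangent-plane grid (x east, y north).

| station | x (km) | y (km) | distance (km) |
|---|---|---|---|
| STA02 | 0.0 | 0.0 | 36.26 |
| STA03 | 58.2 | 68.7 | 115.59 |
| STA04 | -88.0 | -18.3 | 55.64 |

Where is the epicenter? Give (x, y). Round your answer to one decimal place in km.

-36.2 km east, 2.0 km north

Circle about each station: x² + y² = 36.26²; (x − 58.2)² + (y − 68.7)² = 115.59²; (x + 88.0)² + (y + 18.3)² = 55.64².
Subtracting the STA02 equation from the STA03 and STA04 equations removes the quadratic terms:
116.4 x + 137.4 y = -3939.33
-176.0 x − 36.6 y = 6297.87
Solving the 2×2 system: x ≈ -36.2, y ≈ 2.0 km.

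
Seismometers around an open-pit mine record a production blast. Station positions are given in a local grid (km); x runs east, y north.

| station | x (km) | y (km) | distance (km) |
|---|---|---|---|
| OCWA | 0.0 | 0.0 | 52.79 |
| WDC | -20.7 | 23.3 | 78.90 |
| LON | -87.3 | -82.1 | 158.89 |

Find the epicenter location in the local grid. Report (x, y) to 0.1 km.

x ≈ 52.4 km, y ≈ -6.4 km

Circle about each station: x² + y² = 52.79²; (x + 20.7)² + (y − 23.3)² = 78.90²; (x + 87.3)² + (y + 82.1)² = 158.89².
Subtracting the OCWA equation from the WDC and LON equations removes the quadratic terms:
-41.4 x + 46.6 y = -2467.05
-174.6 x − 164.2 y = -8097.55
Solving the 2×2 system: x ≈ 52.4, y ≈ -6.4 km.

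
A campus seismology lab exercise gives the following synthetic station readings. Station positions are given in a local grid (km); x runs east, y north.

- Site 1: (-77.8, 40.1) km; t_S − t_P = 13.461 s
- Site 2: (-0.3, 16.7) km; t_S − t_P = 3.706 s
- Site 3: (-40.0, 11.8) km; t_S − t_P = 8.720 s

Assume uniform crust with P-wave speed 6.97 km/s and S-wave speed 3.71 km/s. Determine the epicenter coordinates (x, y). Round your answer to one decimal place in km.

Distance from S−P lag: d = Δt · v_P v_S / (v_P − v_S) = Δt · (6.97·3.71)/(6.97−3.71) ≈ 7.9321·Δt.
So d_Site 1 = 106.77, d_Site 2 = 29.40, d_Site 3 = 69.17 km.
Circle about each station: (x + 77.8)² + (y − 40.1)² = 106.77²; (x + 0.3)² + (y − 16.7)² = 29.40²; (x + 40.0)² + (y − 11.8)² = 69.17².
Subtracting the Site 1 equation from the Site 2 and Site 3 equations removes the quadratic terms:
155.0 x − 46.8 y = 3153.60
75.6 x − 56.6 y = 693.73
Solving the 2×2 system: x ≈ 27.9, y ≈ 25.0 km.
Check against Site 1 (with the unrounded x, y): √((x + 77.8)²+(y − 40.1)²) = 106.77 ≈ 106.77 km. ✓

(27.9, 25.0)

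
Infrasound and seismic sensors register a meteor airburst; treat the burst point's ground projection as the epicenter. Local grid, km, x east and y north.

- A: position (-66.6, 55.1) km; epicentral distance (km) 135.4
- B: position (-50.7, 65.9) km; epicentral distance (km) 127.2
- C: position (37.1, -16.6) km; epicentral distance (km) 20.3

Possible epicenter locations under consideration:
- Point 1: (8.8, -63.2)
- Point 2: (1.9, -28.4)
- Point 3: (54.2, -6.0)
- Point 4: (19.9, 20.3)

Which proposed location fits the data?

For each candidate, compare |candidate − station| to the reported distance:
Point 1: residuals A 4.9, B 15.0, C 34.2 → max 34.2 km
Point 2: residuals A 27.4, B 19.2, C 16.8 → max 27.4 km
Point 3: residuals A 0.0, B 0.0, C 0.2 → max 0.2 km
Point 4: residuals A 42.2, B 43.2, C 20.4 → max 43.2 km
Only Point 3 has all residuals ≈ 0.

Point 3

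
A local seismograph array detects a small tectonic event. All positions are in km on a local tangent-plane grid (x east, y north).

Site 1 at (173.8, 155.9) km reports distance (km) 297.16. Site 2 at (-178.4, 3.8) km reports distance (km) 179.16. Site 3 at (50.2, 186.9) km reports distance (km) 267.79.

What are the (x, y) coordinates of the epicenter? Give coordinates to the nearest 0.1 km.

-16.3 km east, -72.5 km north

Circle about each station: (x − 173.8)² + (y − 155.9)² = 297.16²; (x + 178.4)² + (y − 3.8)² = 179.16²; (x − 50.2)² + (y − 186.9)² = 267.79².
Subtracting pairs of circle equations eliminates x²+y² and gives linear equations (the radical axes):
-704.4 x − 304.2 y = 33535.51
-247.2 x + 62.0 y = -467.02
Solving the 2×2 system: x ≈ -16.3, y ≈ -72.5 km.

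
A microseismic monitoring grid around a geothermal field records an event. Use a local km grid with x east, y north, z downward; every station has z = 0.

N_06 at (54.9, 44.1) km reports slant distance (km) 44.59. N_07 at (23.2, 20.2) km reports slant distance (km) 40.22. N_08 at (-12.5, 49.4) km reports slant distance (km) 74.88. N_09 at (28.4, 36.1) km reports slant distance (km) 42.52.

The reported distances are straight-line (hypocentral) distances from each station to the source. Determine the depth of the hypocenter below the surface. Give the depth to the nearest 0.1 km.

Each station gives a sphere (x−x_i)² + (y−y_i)² + z² = d_i² (stations at z=0).
Subtracting the N_06 sphere from N_07 and N_08: z² cancels, leaving linear equations in x and y:
-63.4 x − 47.8 y = -3641.92
-134.8 x + 10.6 y = -5980.96
Solving: x ≈ 45.604, y ≈ 15.704 km (keep extra digits for the depth step; rounded: 45.6, 15.7).
Then from the N_06 sphere: z² = 44.59² − (x − 54.9)² − (y − 44.1)² with x = 45.604, y = 15.704, so z ≈ 33.099 ≈ 33.1 km.

z ≈ 33.1 km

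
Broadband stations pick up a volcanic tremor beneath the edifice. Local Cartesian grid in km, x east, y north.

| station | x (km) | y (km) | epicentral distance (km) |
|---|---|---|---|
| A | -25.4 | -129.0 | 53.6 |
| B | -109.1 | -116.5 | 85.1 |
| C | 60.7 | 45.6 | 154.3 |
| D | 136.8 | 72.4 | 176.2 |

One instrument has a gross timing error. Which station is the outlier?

Solve using three stations at a time. Using A, B, C (subtract circle equations pairwise → linear system) gives (x, y) ≈ (-34.2, -76.1).
Distances from that point to each station vs reported:
  A: calculated 53.6 vs reported 53.6 → residual 0.0 km
  B: calculated 85.1 vs reported 85.1 → residual 0.0 km
  C: calculated 154.3 vs reported 154.3 → residual 0.0 km
  D: calculated 226.5 vs reported 176.2 → residual 50.3 km
A, B, C are mutually consistent (residuals ≈ 0); D is off by 50.3 km.

D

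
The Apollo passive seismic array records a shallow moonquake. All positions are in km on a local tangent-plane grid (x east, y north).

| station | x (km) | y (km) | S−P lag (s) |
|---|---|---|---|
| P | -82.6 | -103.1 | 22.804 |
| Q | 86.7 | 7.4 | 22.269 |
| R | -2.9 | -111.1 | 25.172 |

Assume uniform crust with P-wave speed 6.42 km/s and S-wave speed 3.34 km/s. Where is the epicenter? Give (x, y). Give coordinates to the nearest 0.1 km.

Distance from S−P lag: d = Δt · v_P v_S / (v_P − v_S) = Δt · (6.42·3.34)/(6.42−3.34) ≈ 6.9619·Δt.
So d_P = 158.76, d_Q = 155.04, d_R = 175.25 km.
Circle about each station: (x + 82.6)² + (y + 103.1)² = 158.76²; (x − 86.7)² + (y − 7.4)² = 155.04²; (x + 2.9)² + (y + 111.1)² = 175.25².
Subtracting the P equation from the Q and R equations removes the quadratic terms:
338.6 x + 221.0 y = -8713.38
159.4 x − 16.0 y = -10608.57
Solving the 2×2 system: x ≈ -61.1, y ≈ 54.2 km.

(-61.1, 54.2)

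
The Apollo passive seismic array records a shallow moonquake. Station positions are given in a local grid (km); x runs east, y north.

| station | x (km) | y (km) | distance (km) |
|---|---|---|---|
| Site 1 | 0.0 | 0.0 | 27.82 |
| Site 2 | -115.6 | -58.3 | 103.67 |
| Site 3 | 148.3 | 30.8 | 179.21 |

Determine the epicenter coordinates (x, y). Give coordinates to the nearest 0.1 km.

x ≈ -27.6 km, y ≈ -3.5 km

Circle about each station: x² + y² = 27.82²; (x + 115.6)² + (y + 58.3)² = 103.67²; (x − 148.3)² + (y − 30.8)² = 179.21².
Subtracting pairs of circle equations eliminates x²+y² and gives linear equations (the radical axes):
-231.2 x − 116.6 y = 6788.73
296.6 x + 61.6 y = -8400.74
Solving the 2×2 system: x ≈ -27.6, y ≈ -3.5 km.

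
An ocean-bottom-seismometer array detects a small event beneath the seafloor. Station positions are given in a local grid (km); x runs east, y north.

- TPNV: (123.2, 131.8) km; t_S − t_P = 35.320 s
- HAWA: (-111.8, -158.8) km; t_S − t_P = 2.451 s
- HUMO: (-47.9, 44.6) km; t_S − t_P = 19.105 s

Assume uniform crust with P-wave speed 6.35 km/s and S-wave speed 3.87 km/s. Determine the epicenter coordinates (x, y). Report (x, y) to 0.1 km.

Distance from S−P lag: d = Δt · v_P v_S / (v_P − v_S) = Δt · (6.35·3.87)/(6.35−3.87) ≈ 9.9091·Δt.
So d_TPNV = 349.99, d_HAWA = 24.29, d_HUMO = 189.31 km.
Circle about each station: (x − 123.2)² + (y − 131.8)² = 349.99²; (x + 111.8)² + (y + 158.8)² = 24.29²; (x + 47.9)² + (y − 44.6)² = 189.31².
Subtracting the TPNV equation from the HAWA and HUMO equations removes the quadratic terms:
-470.0 x − 581.2 y = 127070.20
-342.2 x − 174.4 y = 58388.81
Solving the 2×2 system: x ≈ -100.7, y ≈ -137.2 km.
Check against TPNV (with the unrounded x, y): √((x − 123.2)²+(y − 131.8)²) = 349.99 ≈ 349.99 km. ✓

x ≈ -100.7 km, y ≈ -137.2 km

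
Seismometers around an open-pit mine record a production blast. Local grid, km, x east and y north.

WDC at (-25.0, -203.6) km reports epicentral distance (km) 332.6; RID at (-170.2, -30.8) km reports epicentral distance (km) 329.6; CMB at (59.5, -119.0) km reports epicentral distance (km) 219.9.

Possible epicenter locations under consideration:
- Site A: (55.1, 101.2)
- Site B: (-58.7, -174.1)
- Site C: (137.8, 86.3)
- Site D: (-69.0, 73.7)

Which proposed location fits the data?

Site C

For each candidate, compare |candidate − station| to the reported distance:
Site A: residuals WDC 17.5, RID 68.5, CMB 0.3 → max 68.5 km
Site B: residuals WDC 287.8, RID 148.0, CMB 89.5 → max 287.8 km
Site C: residuals WDC 0.1, RID 0.1, CMB 0.2 → max 0.2 km
Site D: residuals WDC 51.8, RID 184.1, CMB 11.7 → max 184.1 km
Only Site C has all residuals ≈ 0.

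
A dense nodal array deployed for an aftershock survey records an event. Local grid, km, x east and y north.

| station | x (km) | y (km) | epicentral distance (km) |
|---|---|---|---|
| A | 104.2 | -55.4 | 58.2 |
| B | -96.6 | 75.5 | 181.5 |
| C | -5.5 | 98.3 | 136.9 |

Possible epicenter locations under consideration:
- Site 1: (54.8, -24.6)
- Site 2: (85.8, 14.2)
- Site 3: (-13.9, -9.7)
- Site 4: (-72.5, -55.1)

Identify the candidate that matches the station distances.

For each candidate, compare |candidate − station| to the reported distance:
Site 1: residuals A 0.0, B 0.0, C 0.0 → max 0.0 km
Site 2: residuals A 13.8, B 10.9, C 12.8 → max 13.8 km
Site 3: residuals A 68.4, B 62.8, C 28.6 → max 68.4 km
Site 4: residuals A 118.5, B 48.7, C 30.5 → max 118.5 km
Only Site 1 has all residuals ≈ 0.

Site 1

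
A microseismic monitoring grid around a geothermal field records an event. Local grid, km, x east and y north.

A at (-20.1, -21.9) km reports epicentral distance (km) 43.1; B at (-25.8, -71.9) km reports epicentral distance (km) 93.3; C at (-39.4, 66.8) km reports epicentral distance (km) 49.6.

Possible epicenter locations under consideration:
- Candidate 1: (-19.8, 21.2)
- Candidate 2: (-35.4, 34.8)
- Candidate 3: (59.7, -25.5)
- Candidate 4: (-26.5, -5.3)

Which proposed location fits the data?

For each candidate, compare |candidate − station| to the reported distance:
Candidate 1: residuals A 0.0, B 0.0, C 0.0 → max 0.0 km
Candidate 2: residuals A 15.6, B 13.8, C 17.4 → max 17.4 km
Candidate 3: residuals A 36.8, B 4.0, C 85.8 → max 85.8 km
Candidate 4: residuals A 25.3, B 26.7, C 23.6 → max 26.7 km
Only Candidate 1 has all residuals ≈ 0.

Candidate 1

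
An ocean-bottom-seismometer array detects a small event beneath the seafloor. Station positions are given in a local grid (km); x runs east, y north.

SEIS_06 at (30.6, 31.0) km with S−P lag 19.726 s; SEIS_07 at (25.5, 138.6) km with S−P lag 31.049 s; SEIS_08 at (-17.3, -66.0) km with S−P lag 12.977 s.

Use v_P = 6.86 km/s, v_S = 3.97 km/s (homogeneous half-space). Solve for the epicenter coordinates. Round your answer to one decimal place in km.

(71.2, -150.4)

Distance from S−P lag: d = Δt · v_P v_S / (v_P − v_S) = Δt · (6.86·3.97)/(6.86−3.97) ≈ 9.4236·Δt.
So d_SEIS_06 = 185.89, d_SEIS_07 = 292.59, d_SEIS_08 = 122.29 km.
Circle about each station: (x − 30.6)² + (y − 31.0)² = 185.89²; (x − 25.5)² + (y − 138.6)² = 292.59²; (x + 17.3)² + (y + 66.0)² = 122.29².
Subtracting pairs of circle equations eliminates x²+y² and gives linear equations (the radical axes):
-10.2 x + 215.2 y = -33090.97
-95.8 x − 194.0 y = 22358.18
Solving the 2×2 system: x ≈ 71.2, y ≈ -150.4 km.
Check against SEIS_06 (with the unrounded x, y): √((x − 30.6)²+(y − 31.0)²) = 185.88 ≈ 185.89 km. ✓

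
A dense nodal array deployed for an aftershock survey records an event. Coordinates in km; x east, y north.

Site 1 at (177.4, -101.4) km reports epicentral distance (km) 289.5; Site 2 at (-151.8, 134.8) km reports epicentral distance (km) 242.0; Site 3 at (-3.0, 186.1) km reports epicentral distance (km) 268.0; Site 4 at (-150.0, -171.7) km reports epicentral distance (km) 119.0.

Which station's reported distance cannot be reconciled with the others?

Site 2

Solve using three stations at a time. Using Site 1, Site 3, Site 4 (subtract circle equations pairwise → linear system) gives (x, y) ≈ (-109.1, -60.0).
Distances from that point to each station vs reported:
  Site 1: calculated 289.5 vs reported 289.5 → residual 0.0 km
  Site 2: calculated 199.4 vs reported 242.0 → residual 42.6 km
  Site 3: calculated 268.0 vs reported 268.0 → residual 0.0 km
  Site 4: calculated 119.0 vs reported 119.0 → residual 0.0 km
Site 1, Site 3, Site 4 are mutually consistent (residuals ≈ 0); Site 2 is off by 42.6 km.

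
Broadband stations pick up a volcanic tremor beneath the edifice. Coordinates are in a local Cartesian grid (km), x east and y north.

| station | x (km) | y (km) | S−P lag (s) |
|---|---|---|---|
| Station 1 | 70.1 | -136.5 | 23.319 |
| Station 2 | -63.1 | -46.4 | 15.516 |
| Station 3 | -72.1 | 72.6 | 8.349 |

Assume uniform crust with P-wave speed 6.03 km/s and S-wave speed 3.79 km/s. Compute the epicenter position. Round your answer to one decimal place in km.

Distance from S−P lag: d = Δt · v_P v_S / (v_P − v_S) = Δt · (6.03·3.79)/(6.03−3.79) ≈ 10.2025·Δt.
So d_Station 1 = 237.91, d_Station 2 = 158.30, d_Station 3 = 85.18 km.
Circle about each station: (x − 70.1)² + (y + 136.5)² = 237.91²; (x + 63.1)² + (y + 46.4)² = 158.30²; (x + 72.1)² + (y − 72.6)² = 85.18².
Subtracting the Station 1 equation from the Station 2 and Station 3 equations removes the quadratic terms:
-266.4 x + 180.2 y = 14130.59
-284.4 x + 418.2 y = 36268.45
Solving the 2×2 system: x ≈ 10.4, y ≈ 93.8 km.

10.4 km east, 93.8 km north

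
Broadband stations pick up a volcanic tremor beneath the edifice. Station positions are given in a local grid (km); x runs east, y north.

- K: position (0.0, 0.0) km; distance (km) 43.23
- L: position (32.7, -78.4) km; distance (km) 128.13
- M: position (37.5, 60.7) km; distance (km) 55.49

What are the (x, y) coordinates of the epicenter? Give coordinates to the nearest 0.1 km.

Circle about each station: x² + y² = 43.23²; (x − 32.7)² + (y + 78.4)² = 128.13²; (x − 37.5)² + (y − 60.7)² = 55.49².
Subtracting pairs of circle equations eliminates x²+y² and gives linear equations (the radical axes):
65.4 x − 156.8 y = -7332.61
75.0 x + 121.4 y = 3880.43
Solving the 2×2 system: x ≈ -14.3, y ≈ 40.8 km.
Check against K (with the unrounded x, y): √(x²+y²) = 43.23 ≈ 43.23 km. ✓

x ≈ -14.3 km, y ≈ 40.8 km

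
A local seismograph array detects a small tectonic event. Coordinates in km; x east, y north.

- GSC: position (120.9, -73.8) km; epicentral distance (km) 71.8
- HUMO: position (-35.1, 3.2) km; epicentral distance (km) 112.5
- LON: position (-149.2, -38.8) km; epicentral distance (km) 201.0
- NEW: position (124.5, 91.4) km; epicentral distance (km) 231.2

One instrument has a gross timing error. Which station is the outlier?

NEW

Solve using three stations at a time. Using GSC, HUMO, LON (subtract circle equations pairwise → linear system) gives (x, y) ≈ (49.1, -71.4).
Distances from that point to each station vs reported:
  GSC: calculated 71.8 vs reported 71.8 → residual 0.0 km
  HUMO: calculated 112.5 vs reported 112.5 → residual 0.0 km
  LON: calculated 201.0 vs reported 201.0 → residual 0.0 km
  NEW: calculated 179.4 vs reported 231.2 → residual 51.8 km
GSC, HUMO, LON are mutually consistent (residuals ≈ 0); NEW is off by 51.8 km.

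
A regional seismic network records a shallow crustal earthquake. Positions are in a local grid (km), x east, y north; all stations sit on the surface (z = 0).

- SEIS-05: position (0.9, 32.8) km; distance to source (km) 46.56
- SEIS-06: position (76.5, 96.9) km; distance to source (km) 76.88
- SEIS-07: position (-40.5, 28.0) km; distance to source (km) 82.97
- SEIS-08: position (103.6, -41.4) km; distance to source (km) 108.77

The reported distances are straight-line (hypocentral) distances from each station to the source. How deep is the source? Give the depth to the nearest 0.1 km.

29.8 km

Each station gives a sphere (x−x_i)² + (y−y_i)² + z² = d_i² (stations at z=0).
Subtracting the SEIS-05 sphere from SEIS-06 and SEIS-07: z² cancels, leaving linear equations in x and y:
151.2 x + 128.2 y = 10422.51
-82.8 x − 9.6 y = -3368.59
Solving: x ≈ 36.209, y ≈ 38.594 km (keep extra digits for the depth step; rounded: 36.2, 38.6).
Then from the SEIS-05 sphere: z² = 46.56² − (x − 0.9)² − (y − 32.8)² with x = 36.209, y = 38.594, so z ≈ 29.792 ≈ 29.8 km.
Check against SEIS-08 (with the unrounded solution): distance 108.76 ≈ 108.77 km. ✓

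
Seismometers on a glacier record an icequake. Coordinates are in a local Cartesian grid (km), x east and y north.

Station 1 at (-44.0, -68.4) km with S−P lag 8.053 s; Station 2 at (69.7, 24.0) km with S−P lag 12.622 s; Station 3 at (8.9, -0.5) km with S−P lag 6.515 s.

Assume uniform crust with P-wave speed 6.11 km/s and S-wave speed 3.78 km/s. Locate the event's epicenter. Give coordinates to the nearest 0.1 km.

Distance from S−P lag: d = Δt · v_P v_S / (v_P − v_S) = Δt · (6.11·3.78)/(6.11−3.78) ≈ 9.9124·Δt.
So d_Station 1 = 79.82, d_Station 2 = 125.11, d_Station 3 = 64.58 km.
Circle about each station: (x + 44.0)² + (y + 68.4)² = 79.82²; (x − 69.7)² + (y − 24.0)² = 125.11²; (x − 8.9)² + (y + 0.5)² = 64.58².
Subtracting pairs of circle equations eliminates x²+y² and gives linear equations (the radical axes):
227.4 x + 184.8 y = -10461.75
105.8 x + 135.8 y = -4334.44
Solving the 2×2 system: x ≈ -54.7, y ≈ 10.7 km.

-54.7 km east, 10.7 km north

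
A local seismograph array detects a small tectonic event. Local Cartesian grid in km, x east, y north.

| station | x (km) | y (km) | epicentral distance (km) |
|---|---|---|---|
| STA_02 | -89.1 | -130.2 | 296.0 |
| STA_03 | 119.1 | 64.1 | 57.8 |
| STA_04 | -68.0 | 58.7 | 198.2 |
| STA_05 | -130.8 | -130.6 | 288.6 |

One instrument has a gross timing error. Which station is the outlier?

STA_02

Solve using three stations at a time. Using STA_03, STA_04, STA_05 (subtract circle equations pairwise → linear system) gives (x, y) ≈ (123.2, 6.4).
Distances from that point to each station vs reported:
  STA_02: calculated 252.5 vs reported 296.0 → residual 43.5 km
  STA_03: calculated 57.8 vs reported 57.8 → residual 0.0 km
  STA_04: calculated 198.2 vs reported 198.2 → residual 0.0 km
  STA_05: calculated 288.6 vs reported 288.6 → residual 0.0 km
STA_03, STA_04, STA_05 are mutually consistent (residuals ≈ 0); STA_02 is off by 43.5 km.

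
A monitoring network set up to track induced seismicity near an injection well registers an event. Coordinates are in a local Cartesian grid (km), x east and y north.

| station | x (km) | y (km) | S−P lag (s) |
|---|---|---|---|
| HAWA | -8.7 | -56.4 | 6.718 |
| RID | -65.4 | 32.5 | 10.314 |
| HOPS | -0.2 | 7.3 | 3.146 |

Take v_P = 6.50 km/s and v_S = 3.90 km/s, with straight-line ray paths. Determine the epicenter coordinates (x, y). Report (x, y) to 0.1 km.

Distance from S−P lag: d = Δt · v_P v_S / (v_P − v_S) = Δt · (6.50·3.90)/(6.50−3.90) ≈ 9.7500·Δt.
So d_HAWA = 65.50, d_RID = 100.56, d_HOPS = 30.67 km.
Circle about each station: (x + 8.7)² + (y + 56.4)² = 65.50²; (x + 65.4)² + (y − 32.5)² = 100.56²; (x + 0.2)² + (y − 7.3)² = 30.67².
Subtracting pairs of circle equations eliminates x²+y² and gives linear equations (the radical axes):
-113.4 x + 177.8 y = -3745.30
17.0 x + 127.4 y = 146.28
Solving the 2×2 system: x ≈ 28.8, y ≈ -2.7 km.

28.8 km east, -2.7 km north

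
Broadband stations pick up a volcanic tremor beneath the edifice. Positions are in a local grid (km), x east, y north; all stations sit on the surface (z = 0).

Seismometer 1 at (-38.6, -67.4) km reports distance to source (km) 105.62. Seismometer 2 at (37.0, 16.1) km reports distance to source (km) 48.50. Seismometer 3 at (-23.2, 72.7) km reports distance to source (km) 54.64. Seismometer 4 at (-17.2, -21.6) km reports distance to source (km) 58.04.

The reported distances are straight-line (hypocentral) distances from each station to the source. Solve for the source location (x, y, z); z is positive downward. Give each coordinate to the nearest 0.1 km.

Each station gives a sphere (x−x_i)² + (y−y_i)² + z² = d_i² (stations at z=0).
Subtracting the Seismometer 1 sphere from Seismometer 2 and Seismometer 3: z² cancels, leaving linear equations in x and y:
151.2 x + 167.0 y = 4398.82
30.8 x + 280.2 y = 7960.86
Solving: x ≈ -2.604, y ≈ 28.698 km (keep extra digits for the depth step; rounded: -2.6, 28.7).
Then from the Seismometer 1 sphere: z² = 105.62² − (x + 38.6)² − (y + 67.4)² with x = -2.604, y = 28.698, so z ≈ 25.001 ≈ 25.0 km.
Check against Seismometer 4 (with the unrounded solution): distance 58.03 ≈ 58.04 km. ✓

x ≈ -2.6 km, y ≈ 28.7 km, depth ≈ 25.0 km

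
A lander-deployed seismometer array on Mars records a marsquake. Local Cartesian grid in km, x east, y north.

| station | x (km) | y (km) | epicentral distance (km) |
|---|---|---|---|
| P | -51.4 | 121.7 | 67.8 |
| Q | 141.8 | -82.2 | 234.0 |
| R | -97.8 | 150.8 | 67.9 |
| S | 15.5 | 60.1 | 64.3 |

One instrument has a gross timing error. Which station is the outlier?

Solve using three stations at a time. Using P, Q, S (subtract circle equations pairwise → linear system) gives (x, y) ≈ (-48.5, 54.0).
Distances from that point to each station vs reported:
  P: calculated 67.8 vs reported 67.8 → residual 0.0 km
  Q: calculated 234.0 vs reported 234.0 → residual 0.0 km
  R: calculated 108.7 vs reported 67.9 → residual 40.8 km
  S: calculated 64.3 vs reported 64.3 → residual 0.0 km
P, Q, S are mutually consistent (residuals ≈ 0); R is off by 40.8 km.

R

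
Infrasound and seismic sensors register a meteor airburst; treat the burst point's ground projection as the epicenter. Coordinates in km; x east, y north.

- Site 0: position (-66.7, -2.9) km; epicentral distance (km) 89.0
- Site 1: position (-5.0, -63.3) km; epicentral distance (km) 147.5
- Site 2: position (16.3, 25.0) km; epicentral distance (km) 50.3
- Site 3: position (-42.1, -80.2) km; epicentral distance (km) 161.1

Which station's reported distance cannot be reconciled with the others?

Site 2

Solve using three stations at a time. Using Site 0, Site 1, Site 3 (subtract circle equations pairwise → linear system) gives (x, y) ≈ (-36.5, 80.8).
Distances from that point to each station vs reported:
  Site 0: calculated 89.0 vs reported 89.0 → residual 0.0 km
  Site 1: calculated 147.5 vs reported 147.5 → residual 0.0 km
  Site 2: calculated 76.8 vs reported 50.3 → residual 26.5 km
  Site 3: calculated 161.1 vs reported 161.1 → residual 0.0 km
Site 0, Site 1, Site 3 are mutually consistent (residuals ≈ 0); Site 2 is off by 26.5 km.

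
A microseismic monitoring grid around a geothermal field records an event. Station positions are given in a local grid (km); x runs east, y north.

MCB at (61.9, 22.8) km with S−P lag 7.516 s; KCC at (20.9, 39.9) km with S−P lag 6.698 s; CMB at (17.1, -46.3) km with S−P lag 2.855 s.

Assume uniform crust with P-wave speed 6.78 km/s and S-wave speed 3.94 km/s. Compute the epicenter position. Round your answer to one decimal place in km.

6.8 km east, -21.5 km north

Distance from S−P lag: d = Δt · v_P v_S / (v_P − v_S) = Δt · (6.78·3.94)/(6.78−3.94) ≈ 9.4061·Δt.
So d_MCB = 70.70, d_KCC = 63.00, d_CMB = 26.85 km.
Circle about each station: (x − 61.9)² + (y − 22.8)² = 70.70²; (x − 20.9)² + (y − 39.9)² = 63.00²; (x − 17.1)² + (y + 46.3)² = 26.85².
Subtracting the MCB equation from the KCC and CMB equations removes the quadratic terms:
-82.0 x + 34.2 y = -1293.14
-89.6 x − 138.2 y = 2362.22
Solving the 2×2 system: x ≈ 6.8, y ≈ -21.5 km.
Check against MCB (with the unrounded x, y): √((x − 61.9)²+(y − 22.8)²) = 70.70 ≈ 70.70 km. ✓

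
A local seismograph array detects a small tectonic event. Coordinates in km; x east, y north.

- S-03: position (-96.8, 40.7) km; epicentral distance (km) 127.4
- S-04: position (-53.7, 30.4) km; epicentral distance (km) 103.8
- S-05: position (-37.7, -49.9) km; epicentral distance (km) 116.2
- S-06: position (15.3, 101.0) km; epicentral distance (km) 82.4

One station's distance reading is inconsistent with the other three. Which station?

S-03

Solve using three stations at a time. Using S-04, S-05, S-06 (subtract circle equations pairwise → linear system) gives (x, y) ≈ (50.0, 26.3).
Distances from that point to each station vs reported:
  S-03: calculated 147.5 vs reported 127.4 → residual 20.1 km
  S-04: calculated 103.8 vs reported 103.8 → residual 0.0 km
  S-05: calculated 116.2 vs reported 116.2 → residual 0.0 km
  S-06: calculated 82.4 vs reported 82.4 → residual 0.0 km
S-04, S-05, S-06 are mutually consistent (residuals ≈ 0); S-03 is off by 20.1 km.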